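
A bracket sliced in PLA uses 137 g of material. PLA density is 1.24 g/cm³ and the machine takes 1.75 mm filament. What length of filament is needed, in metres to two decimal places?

Extruded volume: 137/1.24 = 110.4839 cm³ (110483.9 mm³).
A = π r² = π × 0.875² = 2.4053 mm².
L = V/A = 110483.9/2.4053 = 45933.52 mm → 45.93 m.

45.93 m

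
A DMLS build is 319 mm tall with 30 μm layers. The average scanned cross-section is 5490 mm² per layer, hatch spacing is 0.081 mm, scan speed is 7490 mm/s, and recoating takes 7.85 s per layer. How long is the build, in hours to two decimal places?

49.92 hours

Layer count = ceil(319 / 0.03) = 10634.
Scan path per layer: 5490 / 0.081 → 67777.8 mm.
Laser time per layer = 67777.8 / 7490, so 9.0491 s.
Time per layer = 9.0491 + 7.85, so 16.8991 s.
10634 layers × 16.8991 s/layer = 179705.0294 s, i.e. 49.92 hours.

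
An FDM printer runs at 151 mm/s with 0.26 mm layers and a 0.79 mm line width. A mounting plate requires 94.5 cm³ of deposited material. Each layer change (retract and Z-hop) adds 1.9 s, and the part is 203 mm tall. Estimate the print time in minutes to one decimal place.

Extrusion cross-section = 0.26 × 0.79 = 0.2054 mm².
Path length: 94500 mm³ / 0.2054 mm² → 460077.9 mm.
Print-move time = 460077.9 / 151, so 3046.9 s.
Layers = ⌈203/0.26⌉ = 781.
Layer-change overhead = 781 × 1.9, so 1483.9 s.
Altogether 3046.9 + 1483.9 = 4530.8 s, i.e. 75.5 minutes.

75.5 minutes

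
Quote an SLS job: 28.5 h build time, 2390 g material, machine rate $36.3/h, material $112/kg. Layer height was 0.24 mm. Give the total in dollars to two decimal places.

Time charge = 36.3 × 28.5, so $1034.55.
Feedstock cost = 112 × 2390/1000 = $267.68.
Job cost: 1034.55 + 267.68 = $1302.23.

$1302.23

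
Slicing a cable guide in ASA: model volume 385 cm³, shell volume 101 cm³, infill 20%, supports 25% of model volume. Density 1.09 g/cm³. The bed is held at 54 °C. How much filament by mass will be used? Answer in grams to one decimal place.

276.9 g

Volume inside the shell = 385 − 101 = 284 cm³.
Infill volume = 0.20 × 284, so 56.8 cm³.
Support: 0.25 × 385 → 96.25 cm³.
Deposited volume: 101 + 56.8 + 96.25 → 254.05 cm³.
Mass = 254.05 × 1.09 = 276.9145 g.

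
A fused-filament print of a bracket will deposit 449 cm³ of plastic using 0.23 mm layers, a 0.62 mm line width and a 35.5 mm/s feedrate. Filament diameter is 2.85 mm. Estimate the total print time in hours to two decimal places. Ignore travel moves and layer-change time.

Bead cross-section: 0.23 × 0.62 → 0.1426 mm².
Path length: 449000 mm³ / 0.1426 mm² → 3148667.6 mm.
Extrusion time: 3148667.6 / 35.5 → 88694.9 s.
In the requested units: 88694.9 s = 24.64 hours.

24.64 hours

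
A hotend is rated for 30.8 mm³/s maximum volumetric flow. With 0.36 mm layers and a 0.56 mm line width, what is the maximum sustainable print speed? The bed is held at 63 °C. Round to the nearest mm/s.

153 mm/s

Bead cross-section: 0.36 × 0.56 → 0.2016 mm².
v_max = Q/A = 30.8/0.2016 = 152.78 mm/s → 153 mm/s.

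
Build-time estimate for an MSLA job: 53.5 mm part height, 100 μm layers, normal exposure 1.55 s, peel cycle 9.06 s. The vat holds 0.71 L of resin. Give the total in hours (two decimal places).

1.58 hours

Number of layers: 53.5 / 0.1 → 535 (rounded up).
Each layer takes = 1.55 + 9.06 = 10.61 s.
Total = 535 × 10.61 = 5676.35 s = 1.58 hours.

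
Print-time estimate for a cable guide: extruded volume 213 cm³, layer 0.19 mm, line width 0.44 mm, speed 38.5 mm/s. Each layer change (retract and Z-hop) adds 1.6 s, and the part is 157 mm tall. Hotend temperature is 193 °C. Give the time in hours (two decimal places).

Extrusion cross-section = 0.19 × 0.44, so 0.0836 mm².
Total extruded path = 213000/0.0836 = 2547846.9 mm.
Extrusion time = 2547846.9 / 38.5 = 66177.8 s.
Layer count = ceil(157 / 0.19) = 827.
Layer-change overhead: 827 × 1.6 → 1323.2 s.
Total = 66177.8 + 1323.2 = 67501 s = 18.75 hours.

18.75 hours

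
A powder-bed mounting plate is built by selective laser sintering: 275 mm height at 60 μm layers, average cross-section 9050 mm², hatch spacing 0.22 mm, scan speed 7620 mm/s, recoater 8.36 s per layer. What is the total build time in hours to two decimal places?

17.52 hours

Layer count = ceil(275 / 0.06) = 4584.
Per-layer scan distance = 9050 / 0.22 = 41136.4 mm.
Scan time per layer = 41136.4 / 7620 = 5.3985 s.
Time per layer: 5.3985 + 8.36 → 13.7585 s.
4584 layers × 13.7585 s/layer = 63068.964 s, i.e. 17.52 hours.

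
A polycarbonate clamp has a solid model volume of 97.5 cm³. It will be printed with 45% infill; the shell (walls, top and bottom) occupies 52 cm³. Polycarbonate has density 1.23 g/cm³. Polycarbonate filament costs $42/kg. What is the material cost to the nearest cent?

$3.74

Infill region = 97.5 − 52, so 45.5 cm³.
Infill volume: 0.45 × 45.5 → 20.475 cm³.
Deposited volume = 52 + 20.475, so 72.475 cm³.
Mass = 72.475 × 1.23 = 89.14425 g.
At $42/kg: 89.14425/1000 × 42 = $3.74.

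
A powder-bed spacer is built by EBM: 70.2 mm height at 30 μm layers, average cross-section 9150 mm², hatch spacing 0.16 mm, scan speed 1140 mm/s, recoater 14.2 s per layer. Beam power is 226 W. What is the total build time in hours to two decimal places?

41.84 hours

Layers = ⌈70.2/0.03⌉ = 2340.
Scan path per layer = 9150 / 0.16, so 57187.5 mm.
Beam time per layer: 57187.5 / 1140 → 50.1645 s.
Layer cycle = 50.1645 + 14.2 = 64.3645 s.
2340 layers × 64.3645 s/layer = 150612.93 s, i.e. 41.84 hours.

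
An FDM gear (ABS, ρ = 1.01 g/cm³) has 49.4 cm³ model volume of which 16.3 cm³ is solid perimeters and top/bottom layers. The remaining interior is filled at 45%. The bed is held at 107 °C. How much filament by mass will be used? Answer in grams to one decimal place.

Volume inside the shell = 49.4 − 16.3 = 33.1 cm³.
Infill deposited: 0.45 × 33.1 → 14.895 cm³.
Deposited volume = 16.3 + 14.895 = 31.195 cm³.
Mass = 31.195 × 1.01 = 31.50695 g.

31.5 g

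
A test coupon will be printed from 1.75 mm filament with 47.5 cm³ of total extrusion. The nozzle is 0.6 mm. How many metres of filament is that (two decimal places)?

19.75 m

Filament cross-section = π × (1.75/2)² = 2.4053 mm².
L = 47500 mm³ / 2.4053 mm² = 19748.06 mm, i.e. 19.75 m.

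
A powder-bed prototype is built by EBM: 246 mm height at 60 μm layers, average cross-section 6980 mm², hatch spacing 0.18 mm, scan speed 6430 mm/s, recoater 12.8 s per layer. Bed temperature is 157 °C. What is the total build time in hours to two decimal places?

21.45 hours

Layer count = ceil(246 / 0.06) = 4100.
Per-layer scan distance: 6980 / 0.18 → 38777.8 mm.
Beam time per layer = 38777.8 / 6430 = 6.0308 s.
Time per layer: 6.0308 + 12.8 → 18.8308 s.
4100 layers × 18.8308 s/layer = 77206.28 s, i.e. 21.45 hours.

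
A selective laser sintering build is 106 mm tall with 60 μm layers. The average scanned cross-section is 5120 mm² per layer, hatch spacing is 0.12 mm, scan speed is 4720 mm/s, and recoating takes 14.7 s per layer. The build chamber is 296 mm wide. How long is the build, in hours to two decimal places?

11.65 hours

Layers = ⌈106/0.06⌉ = 1767.
Scan path per layer: 5120 / 0.12 → 42666.7 mm.
Laser time per layer: 42666.7 / 4720 → 9.0396 s.
Layer cycle = 9.0396 + 14.7 = 23.7396 s.
Total: 1767 × 23.7396 s = 41947.8732 s → 11.65 hours.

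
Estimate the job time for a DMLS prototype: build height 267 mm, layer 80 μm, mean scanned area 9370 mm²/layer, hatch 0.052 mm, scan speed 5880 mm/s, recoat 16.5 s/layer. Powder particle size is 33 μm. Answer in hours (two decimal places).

43.71 hours

Number of layers: 267 / 0.08 → 3338 (rounded up).
Scan path per layer: 9370 / 0.052 → 180192.3 mm.
Scan time per layer: 180192.3 / 5880 → 30.6449 s.
Layer cycle = 30.6449 + 16.5 = 47.1449 s.
Build time = 3338 × 47.1449 = 157369.6762 s = 43.71 hours.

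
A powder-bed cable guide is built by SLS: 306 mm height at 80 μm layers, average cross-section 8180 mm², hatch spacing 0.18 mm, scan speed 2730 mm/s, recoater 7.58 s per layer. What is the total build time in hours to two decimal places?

25.74 hours

Layer count = ceil(306 / 0.08) = 3825.
Hatch length per layer: 8180 / 0.18 → 45444.4 mm.
Per-layer scan time: 45444.4 / 2730 → 16.6463 s.
Time per layer = 16.6463 + 7.58 = 24.2263 s.
Build time = 3825 × 24.2263 = 92665.5975 s = 25.74 hours.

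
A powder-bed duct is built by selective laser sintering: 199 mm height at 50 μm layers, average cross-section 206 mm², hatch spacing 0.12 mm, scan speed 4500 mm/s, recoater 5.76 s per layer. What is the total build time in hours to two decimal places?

Layer count = ceil(199 / 0.05) = 3980.
Scan path per layer = 206 / 0.12 = 1716.7 mm.
Scan time per layer = 1716.7 / 4500, so 0.3815 s.
Time per layer: 0.3815 + 5.76 → 6.1415 s.
3980 layers × 6.1415 s/layer = 24443.17 s, i.e. 6.79 hours.

6.79 hours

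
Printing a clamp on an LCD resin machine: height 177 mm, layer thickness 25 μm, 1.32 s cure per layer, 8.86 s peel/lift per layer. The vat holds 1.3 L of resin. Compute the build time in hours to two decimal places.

Layers = ⌈177/0.025⌉ = 7080.
Per-layer time: 1.32 + 8.86 → 10.18 s.
Total = 7080 × 10.18 = 72074.4 s = 20.02 hours.

20.02 hours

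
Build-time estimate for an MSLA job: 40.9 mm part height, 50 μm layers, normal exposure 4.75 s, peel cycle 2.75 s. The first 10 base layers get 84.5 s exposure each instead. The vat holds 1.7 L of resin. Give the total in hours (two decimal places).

1.93 hours

Layers = ⌈40.9/0.05⌉ = 818.
Burn-in layers = 10 × (84.5 + 2.75), so 872.5 s.
Remaining layers = 808 × (4.75 + 2.75) = 6060 s.
Total = 872.5 + 6060 = 6932.5 s = 1.93 hours.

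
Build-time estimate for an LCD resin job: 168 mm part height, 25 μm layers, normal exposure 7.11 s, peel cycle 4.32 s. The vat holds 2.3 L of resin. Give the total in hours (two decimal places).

Layer count = ceil(168 / 0.025) = 6720.
Per-layer time = 7.11 + 4.32 = 11.43 s.
Total = 6720 × 11.43 = 76809.6 s = 21.34 hours.

21.34 hours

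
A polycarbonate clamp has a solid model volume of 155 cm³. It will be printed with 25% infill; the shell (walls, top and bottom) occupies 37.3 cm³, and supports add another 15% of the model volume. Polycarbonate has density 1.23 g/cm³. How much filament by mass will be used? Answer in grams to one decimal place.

110.7 g

Volume inside the shell = 155 − 37.3, so 117.7 cm³.
Infill volume = 0.25 × 117.7 = 29.425 cm³.
Support = 0.15 × 155 = 23.25 cm³.
Total printed volume = 37.3 + 29.425 + 23.25 = 89.975 cm³.
Mass = 89.975 × 1.23, so 110.66925 g.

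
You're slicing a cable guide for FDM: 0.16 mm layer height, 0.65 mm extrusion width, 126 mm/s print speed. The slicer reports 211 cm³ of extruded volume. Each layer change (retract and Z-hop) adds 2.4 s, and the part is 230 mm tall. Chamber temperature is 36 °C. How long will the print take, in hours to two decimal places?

Bead cross-section = 0.16 × 0.65 = 0.104 mm².
Path length: 211000 mm³ / 0.104 mm² → 2028846.2 mm.
Print-move time = 2028846.2 / 126, so 16102 s.
Number of layers: 230 / 0.16 → 1438 (rounded up).
Layer-change overhead = 1438 × 2.4, so 3451.2 s.
Altogether 16102 + 3451.2 = 19553.2 s, i.e. 5.43 hours.

5.43 hours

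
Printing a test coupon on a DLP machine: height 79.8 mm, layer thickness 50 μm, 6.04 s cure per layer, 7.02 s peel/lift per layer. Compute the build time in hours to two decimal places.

5.79 hours

Layers = ⌈79.8/0.05⌉ = 1596.
Per-layer time: 6.04 + 7.02 → 13.06 s.
Build time: 1596 × 13.06 s = 20843.76 s, i.e. 5.79 hours.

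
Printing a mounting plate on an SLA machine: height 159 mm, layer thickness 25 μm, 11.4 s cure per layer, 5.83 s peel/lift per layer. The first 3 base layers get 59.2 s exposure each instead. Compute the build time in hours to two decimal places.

Number of layers: 159 / 0.025 → 6360 (rounded up).
Base layers: 3 × (59.2 + 5.83) → 195.09 s.
Regular layers: 6357 × (11.4 + 5.83) → 109531.11 s.
Sum: 195.09 + 109531.11 = 109726.2 s → 30.48 hours.

30.48 hours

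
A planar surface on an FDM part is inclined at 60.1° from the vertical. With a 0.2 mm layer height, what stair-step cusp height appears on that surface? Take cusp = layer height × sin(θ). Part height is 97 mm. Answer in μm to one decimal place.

173.4 μm

Cusp = layer height × sin(60.1°) = 0.2 × 0.8669 = 0.17338 mm = 173.4 μm.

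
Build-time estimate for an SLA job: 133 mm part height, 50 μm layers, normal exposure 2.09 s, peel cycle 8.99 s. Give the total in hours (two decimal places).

8.19 hours

Number of layers: 133 / 0.05 → 2660 (rounded up).
Cycle time: 2.09 + 8.99 → 11.08 s.
Build time: 2660 × 11.08 s = 29472.8 s, i.e. 8.19 hours.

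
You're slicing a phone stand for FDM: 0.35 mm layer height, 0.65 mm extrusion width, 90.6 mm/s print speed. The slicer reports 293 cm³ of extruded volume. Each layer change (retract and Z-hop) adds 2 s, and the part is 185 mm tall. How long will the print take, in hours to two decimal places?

4.24 hours

Line area = 0.35 × 0.65 = 0.2275 mm².
Path length: 293000 mm³ / 0.2275 mm² → 1287912.1 mm.
Print-move time = 1287912.1 / 90.6, so 14215.4 s.
Number of layers: 185 / 0.35 → 529 (rounded up).
Z-hop total = 529 × 2 = 1058 s.
Total = 14215.4 + 1058 = 15273.4 s = 4.24 hours.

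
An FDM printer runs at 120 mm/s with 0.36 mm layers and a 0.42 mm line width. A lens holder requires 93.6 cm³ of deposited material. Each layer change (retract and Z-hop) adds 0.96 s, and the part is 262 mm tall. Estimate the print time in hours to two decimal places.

Extrusion cross-section = 0.36 × 0.42 = 0.1512 mm².
Path length: 93600 mm³ / 0.1512 mm² → 619047.6 mm.
Print-move time = 619047.6 / 120, so 5158.7 s.
Layer count = ceil(262 / 0.36) = 728.
Layer-change overhead: 728 × 0.96 → 698.88 s.
Total = 5158.7 + 698.88 = 5857.58 s = 1.63 hours.

1.63 hours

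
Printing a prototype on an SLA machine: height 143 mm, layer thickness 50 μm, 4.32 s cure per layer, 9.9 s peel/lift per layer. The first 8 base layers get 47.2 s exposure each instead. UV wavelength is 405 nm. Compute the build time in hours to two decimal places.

11.39 hours

Layer count = ceil(143 / 0.05) = 2860.
Base layers = 8 × (47.2 + 9.9) = 456.8 s.
Normal layers = 2852 × (4.32 + 9.9) = 40555.44 s.
Sum: 456.8 + 40555.44 = 41012.24 s → 11.39 hours.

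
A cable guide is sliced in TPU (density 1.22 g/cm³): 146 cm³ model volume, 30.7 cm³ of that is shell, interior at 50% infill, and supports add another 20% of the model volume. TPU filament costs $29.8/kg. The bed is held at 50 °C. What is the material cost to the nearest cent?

Interior volume = 146 − 30.7 = 115.3 cm³.
Infill volume = 0.50 × 115.3 = 57.65 cm³.
Support: 0.20 × 146 → 29.2 cm³.
Total printed volume: 30.7 + 57.65 + 29.2 → 117.55 cm³.
Mass = 117.55 × 1.22 = 143.411 g.
Cost = 143.411 g / 1000 × $29.8/kg = $4.27.

$4.27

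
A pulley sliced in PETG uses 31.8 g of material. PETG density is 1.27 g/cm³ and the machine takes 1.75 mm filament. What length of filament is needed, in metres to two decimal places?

10.41 m

Extruded volume: 31.8/1.27 = 25.0394 cm³ (25039.4 mm³).
A = π r² = π × 0.875² = 2.4053 mm².
Length = 25039.4 / 2.4053 = 10410.09 mm = 10.41 m.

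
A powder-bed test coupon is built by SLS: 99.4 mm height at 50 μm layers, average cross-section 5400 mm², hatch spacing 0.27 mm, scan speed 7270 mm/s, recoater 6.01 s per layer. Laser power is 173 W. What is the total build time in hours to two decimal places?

Layer count = ceil(99.4 / 0.05) = 1988.
Scan path per layer: 5400 / 0.27 → 20000 mm.
Laser time per layer: 20000 / 7270 → 2.751 s.
Layer cycle: 2.751 + 6.01 → 8.761 s.
Build time = 1988 × 8.761 = 17416.868 s = 4.84 hours.

4.84 hours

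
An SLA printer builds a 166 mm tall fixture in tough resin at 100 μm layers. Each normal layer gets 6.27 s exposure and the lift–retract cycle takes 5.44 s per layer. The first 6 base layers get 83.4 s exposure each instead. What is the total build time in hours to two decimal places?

Number of layers: 166 / 0.1 → 1660 (rounded up).
Bottom layers: 6 × (83.4 + 5.44) → 533.04 s.
Remaining layers = 1654 × (6.27 + 5.44) = 19368.34 s.
Sum: 533.04 + 19368.34 = 19901.38 s → 5.53 hours.

5.53 hours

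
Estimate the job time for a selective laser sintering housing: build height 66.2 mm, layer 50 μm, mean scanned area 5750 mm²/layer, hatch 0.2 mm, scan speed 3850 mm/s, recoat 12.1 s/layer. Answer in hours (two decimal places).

7.20 hours

Layer count = ceil(66.2 / 0.05) = 1324.
Hatch length per layer: 5750 / 0.2 → 28750 mm.
Laser time per layer = 28750 / 3850 = 7.4675 s.
Per-layer time = 7.4675 + 12.1 = 19.5675 s.
1324 layers × 19.5675 s/layer = 25907.37 s, i.e. 7.20 hours.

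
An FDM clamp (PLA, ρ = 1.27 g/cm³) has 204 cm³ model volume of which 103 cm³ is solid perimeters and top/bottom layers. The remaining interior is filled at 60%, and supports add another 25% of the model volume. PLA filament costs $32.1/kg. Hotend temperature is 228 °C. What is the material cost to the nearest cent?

Interior volume = 204 − 103 = 101 cm³.
Deposited infill = 0.60 × 101, so 60.6 cm³.
Support = 0.25 × 204 = 51 cm³.
Total extruded = 103 + 60.6 + 51 = 214.6 cm³.
Mass: 214.6 × 1.27 → 272.542 g.
At $32.1/kg: 272.542/1000 × 32.1 = $8.75.

$8.75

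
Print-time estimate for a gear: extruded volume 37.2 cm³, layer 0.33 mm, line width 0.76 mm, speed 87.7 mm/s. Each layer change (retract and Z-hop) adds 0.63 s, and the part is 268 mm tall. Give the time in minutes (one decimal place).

Bead cross-section = 0.33 × 0.76 = 0.2508 mm².
Total extruded path = 37200/0.2508 = 148325.4 mm.
Print-move time: 148325.4 / 87.7 → 1691.3 s.
Layers = ⌈268/0.33⌉ = 813.
Non-print overhead = 813 × 0.63 = 512.19 s.
Total = 1691.3 + 512.19 = 2203.49 s = 36.7 minutes.

36.7 minutes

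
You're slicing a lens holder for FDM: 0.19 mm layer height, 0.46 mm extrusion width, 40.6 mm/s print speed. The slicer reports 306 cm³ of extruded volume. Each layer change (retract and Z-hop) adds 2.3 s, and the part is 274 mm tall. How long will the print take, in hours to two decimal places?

24.88 hours

Bead cross-section = 0.19 × 0.46, so 0.0874 mm².
Path length: 306000 mm³ / 0.0874 mm² → 3501144.2 mm.
Print-move time: 3501144.2 / 40.6 → 86235.1 s.
Layers = ⌈274/0.19⌉ = 1443.
Z-hop total: 1443 × 2.3 → 3318.9 s.
Altogether 86235.1 + 3318.9 = 89554 s, i.e. 24.88 hours.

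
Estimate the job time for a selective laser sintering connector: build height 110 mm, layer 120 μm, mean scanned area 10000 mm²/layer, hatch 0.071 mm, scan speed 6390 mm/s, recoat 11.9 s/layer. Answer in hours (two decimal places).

8.65 hours

Layers = ⌈110/0.12⌉ = 917.
Scan path per layer: 10000 / 0.071 → 140845.1 mm.
Laser time per layer: 140845.1 / 6390 → 22.0415 s.
Per-layer time: 22.0415 + 11.9 → 33.9415 s.
917 layers × 33.9415 s/layer = 31124.3555 s, i.e. 8.65 hours.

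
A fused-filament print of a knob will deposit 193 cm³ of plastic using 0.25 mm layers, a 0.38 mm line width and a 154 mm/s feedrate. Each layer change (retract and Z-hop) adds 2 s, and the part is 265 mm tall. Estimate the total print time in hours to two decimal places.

Bead cross-section: 0.25 × 0.38 → 0.095 mm².
Path length: 193000 mm³ / 0.095 mm² → 2031578.9 mm.
Print-move time: 2031578.9 / 154 → 13192.1 s.
Layers = ⌈265/0.25⌉ = 1060.
Layer-change overhead = 1060 × 2 = 2120 s.
Total = 13192.1 + 2120 = 15312.1 s = 4.25 hours.

4.25 hours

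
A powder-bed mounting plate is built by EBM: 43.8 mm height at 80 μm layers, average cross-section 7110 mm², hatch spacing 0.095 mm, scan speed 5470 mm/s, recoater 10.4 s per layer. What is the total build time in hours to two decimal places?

Layer count = ceil(43.8 / 0.08) = 548.
Scan path per layer = 7110 / 0.095, so 74842.1 mm.
Per-layer scan time = 74842.1 / 5470, so 13.6823 s.
Layer cycle: 13.6823 + 10.4 → 24.0823 s.
548 layers × 24.0823 s/layer = 13197.1004 s, i.e. 3.67 hours.

3.67 hours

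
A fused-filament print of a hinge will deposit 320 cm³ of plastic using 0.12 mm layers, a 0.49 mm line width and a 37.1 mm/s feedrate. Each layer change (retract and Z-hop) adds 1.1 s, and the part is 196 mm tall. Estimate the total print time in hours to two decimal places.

Bead cross-section = 0.12 × 0.49, so 0.0588 mm².
Path length: 320000 mm³ / 0.0588 mm² → 5442176.9 mm.
Time extruding = 5442176.9 / 37.1 = 146689.4 s.
Layers = ⌈196/0.12⌉ = 1634.
Non-print overhead = 1634 × 1.1 = 1797.4 s.
Altogether 146689.4 + 1797.4 = 148486.8 s, i.e. 41.25 hours.

41.25 hours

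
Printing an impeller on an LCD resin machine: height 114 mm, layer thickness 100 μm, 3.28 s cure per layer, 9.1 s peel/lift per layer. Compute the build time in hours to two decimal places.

3.92 hours

Layer count = ceil(114 / 0.1) = 1140.
Each layer takes = 3.28 + 9.1, so 12.38 s.
Total = 1140 × 12.38 = 14113.2 s = 3.92 hours.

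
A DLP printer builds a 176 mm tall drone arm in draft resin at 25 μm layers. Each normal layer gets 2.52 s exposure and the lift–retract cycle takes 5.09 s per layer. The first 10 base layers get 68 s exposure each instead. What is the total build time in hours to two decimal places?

Number of layers: 176 / 0.025 → 7040 (rounded up).
Burn-in layers: 10 × (68 + 5.09) → 730.9 s.
Normal layers = 7030 × (2.52 + 5.09) = 53498.3 s.
Sum: 730.9 + 53498.3 = 54229.2 s → 15.06 hours.

15.06 hours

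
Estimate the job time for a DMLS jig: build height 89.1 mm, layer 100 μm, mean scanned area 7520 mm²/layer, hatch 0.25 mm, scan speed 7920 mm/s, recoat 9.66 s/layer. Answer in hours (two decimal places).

Number of layers: 89.1 / 0.1 → 891 (rounded up).
Hatch length per layer: 7520 / 0.25 → 30080 mm.
Scan time per layer = 30080 / 7920 = 3.798 s.
Per-layer time = 3.798 + 9.66 = 13.458 s.
Build time = 891 × 13.458 = 11991.078 s = 3.33 hours.

3.33 hours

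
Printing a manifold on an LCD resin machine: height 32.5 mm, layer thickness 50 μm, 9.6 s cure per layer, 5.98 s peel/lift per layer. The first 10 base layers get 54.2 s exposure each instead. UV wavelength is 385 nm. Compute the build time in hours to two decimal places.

2.94 hours

Layers = ⌈32.5/0.05⌉ = 650.
Base layers = 10 × (54.2 + 5.98) = 601.8 s.
Remaining layers: 640 × (9.6 + 5.98) → 9971.2 s.
Total = 601.8 + 9971.2 = 10573 s = 2.94 hours.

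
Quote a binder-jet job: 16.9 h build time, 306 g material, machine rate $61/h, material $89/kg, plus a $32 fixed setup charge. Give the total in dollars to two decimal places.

Machine-time cost: 61 × 16.9 → $1030.90.
Feedstock cost: 89 × 306/1000 → $27.234.
Adding setup: 1030.90 + 27.234 + 32 → 1090.134 ≈ $1090.13.

$1090.13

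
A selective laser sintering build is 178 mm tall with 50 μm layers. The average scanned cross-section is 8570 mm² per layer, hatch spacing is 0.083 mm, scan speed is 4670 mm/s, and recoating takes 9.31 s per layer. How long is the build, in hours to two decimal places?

Number of layers: 178 / 0.05 → 3560 (rounded up).
Per-layer scan distance = 8570 / 0.083 = 103253 mm.
Scan time per layer: 103253 / 4670 → 22.1099 s.
Time per layer: 22.1099 + 9.31 → 31.4199 s.
Build time = 3560 × 31.4199 = 111854.844 s = 31.07 hours.

31.07 hours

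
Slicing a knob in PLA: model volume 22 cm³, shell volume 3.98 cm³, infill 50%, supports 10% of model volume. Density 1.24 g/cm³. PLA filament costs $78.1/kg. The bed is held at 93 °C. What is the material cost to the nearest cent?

Infill region: 22 − 3.98 → 18.02 cm³.
Infill volume = 0.50 × 18.02, so 9.01 cm³.
Support = 0.10 × 22, so 2.2 cm³.
Total extruded = 3.98 + 9.01 + 2.2 = 15.19 cm³.
Mass = 15.19 × 1.24 = 18.8356 g.
At $78.1/kg: 18.8356/1000 × 78.1 = $1.47.

$1.47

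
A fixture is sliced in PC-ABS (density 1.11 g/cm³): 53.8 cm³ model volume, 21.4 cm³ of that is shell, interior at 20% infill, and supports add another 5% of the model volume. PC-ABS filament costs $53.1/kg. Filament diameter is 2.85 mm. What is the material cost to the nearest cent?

Volume inside the shell = 53.8 − 21.4 = 32.4 cm³.
Infill deposited = 0.20 × 32.4, so 6.48 cm³.
Support = 0.05 × 53.8, so 2.69 cm³.
Total extruded = 21.4 + 6.48 + 2.69 = 30.57 cm³.
Mass: 30.57 × 1.11 → 33.9327 g.
Cost = 33.9327 g / 1000 × $53.1/kg = $1.80.

$1.80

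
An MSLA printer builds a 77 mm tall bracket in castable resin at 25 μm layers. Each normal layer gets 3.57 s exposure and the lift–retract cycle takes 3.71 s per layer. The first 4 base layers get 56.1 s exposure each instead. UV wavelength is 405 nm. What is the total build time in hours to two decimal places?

Layer count = ceil(77 / 0.025) = 3080.
Bottom layers = 4 × (56.1 + 3.71) = 239.24 s.
Regular layers = 3076 × (3.57 + 3.71), so 22393.28 s.
Total = 239.24 + 22393.28 = 22632.52 s = 6.29 hours.

6.29 hours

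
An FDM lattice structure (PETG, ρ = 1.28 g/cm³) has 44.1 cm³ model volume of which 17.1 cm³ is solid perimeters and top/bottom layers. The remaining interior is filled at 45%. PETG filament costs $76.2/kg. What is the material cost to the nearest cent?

Interior volume = 44.1 − 17.1 = 27 cm³.
Infill volume = 0.45 × 27 = 12.15 cm³.
Total printed volume: 17.1 + 12.15 → 29.25 cm³.
Mass = 29.25 × 1.28, so 37.44 g.
Cost = 37.44 g / 1000 × $76.2/kg = $2.85.

$2.85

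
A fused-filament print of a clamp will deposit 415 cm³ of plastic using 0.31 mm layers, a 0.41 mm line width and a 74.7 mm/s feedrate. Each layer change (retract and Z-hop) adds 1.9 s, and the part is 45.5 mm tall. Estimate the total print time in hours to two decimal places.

12.22 hours

Line area: 0.31 × 0.41 → 0.1271 mm².
Path length: 415000 mm³ / 0.1271 mm² → 3265145.6 mm.
Time extruding = 3265145.6 / 74.7, so 43710.1 s.
Layer count = ceil(45.5 / 0.31) = 147.
Z-hop total = 147 × 1.9, so 279.3 s.
Altogether 43710.1 + 279.3 = 43989.4 s, i.e. 12.22 hours.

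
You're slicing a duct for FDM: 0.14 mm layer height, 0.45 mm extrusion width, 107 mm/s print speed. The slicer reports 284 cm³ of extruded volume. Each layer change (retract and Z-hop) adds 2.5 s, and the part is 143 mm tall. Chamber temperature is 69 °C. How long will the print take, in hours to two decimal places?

12.41 hours

Line area: 0.14 × 0.45 → 0.063 mm².
Toolpath length = 284 cm³ / 0.063 mm² = 284000 / 0.063 = 4507936.5 mm.
Extrusion time = 4507936.5 / 107 = 42130.2 s.
Number of layers: 143 / 0.14 → 1022 (rounded up).
Layer-change overhead = 1022 × 2.5 = 2555 s.
Altogether 42130.2 + 2555 = 44685.2 s, i.e. 12.41 hours.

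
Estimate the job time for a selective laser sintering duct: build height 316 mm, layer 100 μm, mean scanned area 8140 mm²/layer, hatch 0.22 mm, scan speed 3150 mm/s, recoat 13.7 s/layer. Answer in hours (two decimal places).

Number of layers: 316 / 0.1 → 3160 (rounded up).
Scan path per layer = 8140 / 0.22, so 37000 mm.
Scan time per layer: 37000 / 3150 → 11.746 s.
Time per layer: 11.746 + 13.7 → 25.446 s.
3160 layers × 25.446 s/layer = 80409.36 s, i.e. 22.34 hours.

22.34 hours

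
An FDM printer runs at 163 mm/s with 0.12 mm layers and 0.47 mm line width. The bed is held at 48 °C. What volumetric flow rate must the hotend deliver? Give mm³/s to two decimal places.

Extrusion cross-section: 0.12 × 0.47 → 0.0564 mm².
Q = v·A = 163 × 0.0564 = 9.19 mm³/s.

9.19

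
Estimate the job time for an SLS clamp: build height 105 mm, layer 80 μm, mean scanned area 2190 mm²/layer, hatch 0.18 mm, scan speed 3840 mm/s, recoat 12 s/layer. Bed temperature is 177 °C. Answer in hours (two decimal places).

5.53 hours

Number of layers: 105 / 0.08 → 1313 (rounded up).
Scan path per layer = 2190 / 0.18 = 12166.7 mm.
Scan time per layer = 12166.7 / 3840, so 3.1684 s.
Layer cycle: 3.1684 + 12 → 15.1684 s.
Build time = 1313 × 15.1684 = 19916.1092 s = 5.53 hours.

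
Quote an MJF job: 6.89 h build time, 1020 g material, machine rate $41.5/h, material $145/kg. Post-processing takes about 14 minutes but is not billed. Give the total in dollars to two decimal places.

$433.84

Time charge = 41.5 × 6.89 = $285.935.
Material charge: 145 × 1020/1000 → $147.90.
Total = 285.935 + 147.90 = 433.835 ≈ $433.84.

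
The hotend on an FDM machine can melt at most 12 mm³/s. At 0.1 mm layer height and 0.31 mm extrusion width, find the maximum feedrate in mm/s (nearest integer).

Bead cross-section: 0.1 × 0.31 → 0.031 mm².
Max speed = 12 / 0.031 = 387.10 ≈ 387 mm/s.

387 mm/s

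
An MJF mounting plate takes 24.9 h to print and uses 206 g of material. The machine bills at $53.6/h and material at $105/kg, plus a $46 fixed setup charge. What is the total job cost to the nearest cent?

$1402.27

Machine-time cost = 53.6 × 24.9, so $1334.64.
Material cost = 105 × 206/1000 = $21.63.
Adding setup: 1334.64 + 21.63 + 46 → $1402.27.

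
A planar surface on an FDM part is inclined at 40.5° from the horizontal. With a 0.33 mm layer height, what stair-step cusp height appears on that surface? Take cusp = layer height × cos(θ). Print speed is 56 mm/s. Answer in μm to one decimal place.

250.9 μm

cos(40.5°) = 0.7604, so cusp = 0.33 × 0.7604 = 0.250932 mm → 250.9 μm.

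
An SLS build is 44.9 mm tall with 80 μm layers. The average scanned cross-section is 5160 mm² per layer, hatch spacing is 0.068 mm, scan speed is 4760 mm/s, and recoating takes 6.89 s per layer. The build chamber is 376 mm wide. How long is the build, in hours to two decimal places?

Layers = ⌈44.9/0.08⌉ = 562.
Scan path per layer = 5160 / 0.068 = 75882.4 mm.
Scan time per layer: 75882.4 / 4760 → 15.9417 s.
Per-layer time = 15.9417 + 6.89, so 22.8317 s.
562 layers × 22.8317 s/layer = 12831.4154 s, i.e. 3.56 hours.

3.56 hours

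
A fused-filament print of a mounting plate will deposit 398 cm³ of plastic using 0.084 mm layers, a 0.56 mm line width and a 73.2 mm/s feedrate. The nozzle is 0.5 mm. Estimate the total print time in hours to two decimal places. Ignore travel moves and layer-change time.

Line area = 0.084 × 0.56 = 0.04704 mm².
Total extruded path = 398000/0.04704 = 8460884.4 mm.
Extrusion time = 8460884.4 / 73.2, so 115585.9 s.
That's 115585.9 s → 32.11 hours.

32.11 hours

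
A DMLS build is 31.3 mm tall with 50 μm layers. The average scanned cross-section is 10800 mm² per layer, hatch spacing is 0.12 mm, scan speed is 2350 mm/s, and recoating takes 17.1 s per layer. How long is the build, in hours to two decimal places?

9.63 hours

Layers = ⌈31.3/0.05⌉ = 626.
Hatch length per layer = 10800 / 0.12 = 90000 mm.
Scan time per layer: 90000 / 2350 → 38.2979 s.
Layer cycle = 38.2979 + 17.1 = 55.3979 s.
Total: 626 × 55.3979 s = 34679.0854 s → 9.63 hours.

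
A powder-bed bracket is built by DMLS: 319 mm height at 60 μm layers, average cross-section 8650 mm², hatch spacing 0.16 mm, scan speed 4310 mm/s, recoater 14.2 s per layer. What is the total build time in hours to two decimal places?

Number of layers: 319 / 0.06 → 5317 (rounded up).
Scan path per layer = 8650 / 0.16 = 54062.5 mm.
Laser time per layer: 54062.5 / 4310 → 12.5435 s.
Time per layer: 12.5435 + 14.2 → 26.7435 s.
Build time = 5317 × 26.7435 = 142195.1895 s = 39.50 hours.

39.50 hours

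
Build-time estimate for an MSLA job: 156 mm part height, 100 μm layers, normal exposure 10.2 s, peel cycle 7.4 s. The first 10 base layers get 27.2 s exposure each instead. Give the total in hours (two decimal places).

7.67 hours

Layer count = ceil(156 / 0.1) = 1560.
Burn-in layers = 10 × (27.2 + 7.4) = 346 s.
Regular layers = 1550 × (10.2 + 7.4), so 27280 s.
Sum: 346 + 27280 = 27626 s → 7.67 hours.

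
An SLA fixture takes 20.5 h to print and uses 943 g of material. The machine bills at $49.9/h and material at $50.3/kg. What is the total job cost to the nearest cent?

$1070.38

Machine cost: 49.9 × 20.5 → $1022.95.
Material cost = 50.3 × 943/1000 = $47.4329.
Total = 1022.95 + 47.4329 = 1070.3829 ≈ $1070.38.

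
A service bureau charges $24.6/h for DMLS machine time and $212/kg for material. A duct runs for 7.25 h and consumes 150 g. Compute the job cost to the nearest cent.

Machine-time cost = 24.6 × 7.25, so $178.35.
Feedstock cost = 212 × 150/1000, so $31.80.
Total = 178.35 + 31.80 = $210.15.

$210.15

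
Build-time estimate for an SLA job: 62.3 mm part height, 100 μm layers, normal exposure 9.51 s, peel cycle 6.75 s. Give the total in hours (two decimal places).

2.81 hours

Layer count = ceil(62.3 / 0.1) = 623.
Cycle time = 9.51 + 6.75 = 16.26 s.
Total = 623 × 16.26 = 10129.98 s = 2.81 hours.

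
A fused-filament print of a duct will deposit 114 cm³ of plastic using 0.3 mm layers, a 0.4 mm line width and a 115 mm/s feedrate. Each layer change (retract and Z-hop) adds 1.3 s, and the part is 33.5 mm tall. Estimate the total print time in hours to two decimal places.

Bead cross-section = 0.3 × 0.4 = 0.12 mm².
Toolpath length = 114 cm³ / 0.12 mm² = 114000 / 0.12 = 950000 mm.
Print-move time = 950000 / 115 = 8260.9 s.
Number of layers: 33.5 / 0.3 → 112 (rounded up).
Non-print overhead = 112 × 1.3 = 145.6 s.
Total = 8260.9 + 145.6 = 8406.5 s = 2.34 hours.

2.34 hours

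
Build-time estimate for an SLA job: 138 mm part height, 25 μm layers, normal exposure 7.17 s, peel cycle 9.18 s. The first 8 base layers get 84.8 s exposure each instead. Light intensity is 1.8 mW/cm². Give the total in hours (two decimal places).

Layer count = ceil(138 / 0.025) = 5520.
Base layers: 8 × (84.8 + 9.18) → 751.84 s.
Regular layers = 5512 × (7.17 + 9.18) = 90121.2 s.
Sum: 751.84 + 90121.2 = 90873.04 s → 25.24 hours.

25.24 hours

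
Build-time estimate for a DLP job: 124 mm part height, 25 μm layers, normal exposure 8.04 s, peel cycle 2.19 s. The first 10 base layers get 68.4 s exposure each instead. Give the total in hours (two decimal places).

Layer count = ceil(124 / 0.025) = 4960.
Bottom layers: 10 × (68.4 + 2.19) → 705.9 s.
Remaining layers = 4950 × (8.04 + 2.19), so 50638.5 s.
Total = 705.9 + 50638.5 = 51344.4 s = 14.26 hours.

14.26 hours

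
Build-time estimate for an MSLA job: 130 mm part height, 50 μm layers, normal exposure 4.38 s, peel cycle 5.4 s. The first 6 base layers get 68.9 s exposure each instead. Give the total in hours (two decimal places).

Number of layers: 130 / 0.05 → 2600 (rounded up).
Bottom layers = 6 × (68.9 + 5.4), so 445.8 s.
Normal layers = 2594 × (4.38 + 5.4) = 25369.32 s.
Sum: 445.8 + 25369.32 = 25815.12 s → 7.17 hours.

7.17 hours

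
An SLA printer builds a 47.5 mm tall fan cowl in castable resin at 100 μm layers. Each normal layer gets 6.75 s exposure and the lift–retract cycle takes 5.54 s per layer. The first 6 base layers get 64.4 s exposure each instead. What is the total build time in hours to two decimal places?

1.72 hours

Layers = ⌈47.5/0.1⌉ = 475.
Base layers = 6 × (64.4 + 5.54), so 419.64 s.
Regular layers = 469 × (6.75 + 5.54) = 5764.01 s.
Total = 419.64 + 5764.01 = 6183.65 s = 1.72 hours.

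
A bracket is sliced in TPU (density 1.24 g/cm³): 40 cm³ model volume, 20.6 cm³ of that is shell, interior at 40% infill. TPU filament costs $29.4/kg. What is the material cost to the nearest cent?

Interior volume = 40 − 20.6 = 19.4 cm³.
Infill volume = 0.40 × 19.4 = 7.76 cm³.
Deposited volume: 20.6 + 7.76 → 28.36 cm³.
Mass = 28.36 × 1.24, so 35.1664 g.
Cost = 35.1664 g / 1000 × $29.4/kg = $1.03.

$1.03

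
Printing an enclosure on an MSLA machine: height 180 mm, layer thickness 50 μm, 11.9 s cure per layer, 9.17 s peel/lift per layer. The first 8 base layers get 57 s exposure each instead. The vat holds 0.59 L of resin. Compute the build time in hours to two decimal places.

21.17 hours

Layers = ⌈180/0.05⌉ = 3600.
Burn-in layers: 8 × (57 + 9.17) → 529.36 s.
Remaining layers = 3592 × (11.9 + 9.17), so 75683.44 s.
Total = 529.36 + 75683.44 = 76212.8 s = 21.17 hours.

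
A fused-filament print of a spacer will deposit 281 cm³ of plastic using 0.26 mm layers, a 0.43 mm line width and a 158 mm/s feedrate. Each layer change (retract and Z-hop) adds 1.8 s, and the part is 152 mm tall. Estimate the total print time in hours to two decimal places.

4.71 hours

Extrusion cross-section: 0.26 × 0.43 → 0.1118 mm².
Toolpath length = 281 cm³ / 0.1118 mm² = 281000 / 0.1118 = 2513416.8 mm.
Extrusion time = 2513416.8 / 158, so 15907.7 s.
Layers = ⌈152/0.26⌉ = 585.
Layer-change overhead: 585 × 1.8 → 1053 s.
Total = 15907.7 + 1053 = 16960.7 s = 4.71 hours.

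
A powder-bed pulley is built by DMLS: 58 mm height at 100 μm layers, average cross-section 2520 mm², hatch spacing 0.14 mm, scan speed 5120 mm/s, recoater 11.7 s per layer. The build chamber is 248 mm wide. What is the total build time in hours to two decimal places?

2.45 hours

Layer count = ceil(58 / 0.1) = 580.
Scan path per layer = 2520 / 0.14 = 18000 mm.
Scan time per layer: 18000 / 5120 → 3.5156 s.
Layer cycle = 3.5156 + 11.7, so 15.2156 s.
Total: 580 × 15.2156 s = 8825.048 s → 2.45 hours.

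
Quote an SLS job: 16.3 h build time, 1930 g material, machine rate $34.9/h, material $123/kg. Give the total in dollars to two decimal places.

$806.26

Machine cost = 34.9 × 16.3 = $568.87.
Feedstock cost = 123 × 1930/1000 = $237.39.
Job cost: 568.87 + 237.39 = $806.26.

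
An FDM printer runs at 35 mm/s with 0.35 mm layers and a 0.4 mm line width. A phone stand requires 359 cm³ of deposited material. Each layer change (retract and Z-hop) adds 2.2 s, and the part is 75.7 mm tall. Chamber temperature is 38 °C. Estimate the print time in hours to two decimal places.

Extrusion cross-section: 0.35 × 0.4 → 0.14 mm².
Toolpath length = 359 cm³ / 0.14 mm² = 359000 / 0.14 = 2564285.7 mm.
Extrusion time = 2564285.7 / 35, so 73265.3 s.
Layers = ⌈75.7/0.35⌉ = 217.
Z-hop total = 217 × 2.2 = 477.4 s.
Total = 73265.3 + 477.4 = 73742.7 s = 20.48 hours.

20.48 hours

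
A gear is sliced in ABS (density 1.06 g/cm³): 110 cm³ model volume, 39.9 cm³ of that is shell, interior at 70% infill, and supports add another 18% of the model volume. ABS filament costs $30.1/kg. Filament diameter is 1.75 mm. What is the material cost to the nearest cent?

$3.47

Volume inside the shell = 110 − 39.9, so 70.1 cm³.
Infill deposited = 0.70 × 70.1, so 49.07 cm³.
Support: 0.18 × 110 → 19.8 cm³.
Total extruded = 39.9 + 49.07 + 19.8 = 108.77 cm³.
Mass = 108.77 × 1.06, so 115.2962 g.
At $30.1/kg: 115.2962/1000 × 30.1 = $3.47.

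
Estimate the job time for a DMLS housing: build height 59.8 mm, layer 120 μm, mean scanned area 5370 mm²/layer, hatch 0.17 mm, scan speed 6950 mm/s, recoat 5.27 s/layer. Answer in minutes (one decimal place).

Layers = ⌈59.8/0.12⌉ = 499.
Hatch length per layer = 5370 / 0.17 = 31588.2 mm.
Scan time per layer = 31588.2 / 6950 = 4.5451 s.
Time per layer: 4.5451 + 5.27 → 9.8151 s.
499 layers × 9.8151 s/layer = 4897.7349 s, i.e. 81.6 minutes.

81.6 minutes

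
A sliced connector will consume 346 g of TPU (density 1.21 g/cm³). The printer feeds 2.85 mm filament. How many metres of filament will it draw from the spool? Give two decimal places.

Extruded volume: 346/1.21 = 285.9504 cm³ (285950.4 mm³).
Cross-section of 2.85 mm filament: π·(2.85/2)² = 6.3794 mm².
Length = 285950.4 / 6.3794 = 44824.03 mm = 44.82 m.

44.82 m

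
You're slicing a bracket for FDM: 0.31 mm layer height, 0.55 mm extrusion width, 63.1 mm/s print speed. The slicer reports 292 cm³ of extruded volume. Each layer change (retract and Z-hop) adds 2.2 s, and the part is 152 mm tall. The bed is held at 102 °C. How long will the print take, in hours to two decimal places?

7.84 hours

Bead cross-section = 0.31 × 0.55 = 0.1705 mm².
Toolpath length = 292 cm³ / 0.1705 mm² = 292000 / 0.1705 = 1712610 mm.
Extrusion time = 1712610 / 63.1, so 27141.2 s.
Layer count = ceil(152 / 0.31) = 491.
Z-hop total: 491 × 2.2 → 1080.2 s.
Total = 27141.2 + 1080.2 = 28221.4 s = 7.84 hours.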